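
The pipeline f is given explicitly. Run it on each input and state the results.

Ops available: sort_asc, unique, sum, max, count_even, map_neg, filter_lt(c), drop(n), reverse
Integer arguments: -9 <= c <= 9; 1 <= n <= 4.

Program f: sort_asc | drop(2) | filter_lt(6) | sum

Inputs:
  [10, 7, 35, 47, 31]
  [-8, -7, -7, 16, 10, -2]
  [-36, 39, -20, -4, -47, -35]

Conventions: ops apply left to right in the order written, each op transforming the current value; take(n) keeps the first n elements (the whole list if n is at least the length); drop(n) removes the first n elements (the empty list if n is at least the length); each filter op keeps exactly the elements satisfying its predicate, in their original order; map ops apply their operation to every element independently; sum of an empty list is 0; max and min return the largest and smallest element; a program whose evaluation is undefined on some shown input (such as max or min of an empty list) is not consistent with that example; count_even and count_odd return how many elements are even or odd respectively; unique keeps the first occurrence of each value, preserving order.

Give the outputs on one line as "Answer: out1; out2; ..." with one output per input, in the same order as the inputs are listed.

0; -9; -59

Execution, op by op:
  [10, 7, 35, 47, 31] -> [7, 10, 31, 35, 47] -> [31, 35, 47] -> [] -> 0
  [-8, -7, -7, 16, 10, -2] -> [-8, -7, -7, -2, 10, 16] -> [-7, -2, 10, 16] -> [-7, -2] -> -9
  [-36, 39, -20, -4, -47, -35] -> [-47, -36, -35, -20, -4, 39] -> [-35, -20, -4, 39] -> [-35, -20, -4] -> -59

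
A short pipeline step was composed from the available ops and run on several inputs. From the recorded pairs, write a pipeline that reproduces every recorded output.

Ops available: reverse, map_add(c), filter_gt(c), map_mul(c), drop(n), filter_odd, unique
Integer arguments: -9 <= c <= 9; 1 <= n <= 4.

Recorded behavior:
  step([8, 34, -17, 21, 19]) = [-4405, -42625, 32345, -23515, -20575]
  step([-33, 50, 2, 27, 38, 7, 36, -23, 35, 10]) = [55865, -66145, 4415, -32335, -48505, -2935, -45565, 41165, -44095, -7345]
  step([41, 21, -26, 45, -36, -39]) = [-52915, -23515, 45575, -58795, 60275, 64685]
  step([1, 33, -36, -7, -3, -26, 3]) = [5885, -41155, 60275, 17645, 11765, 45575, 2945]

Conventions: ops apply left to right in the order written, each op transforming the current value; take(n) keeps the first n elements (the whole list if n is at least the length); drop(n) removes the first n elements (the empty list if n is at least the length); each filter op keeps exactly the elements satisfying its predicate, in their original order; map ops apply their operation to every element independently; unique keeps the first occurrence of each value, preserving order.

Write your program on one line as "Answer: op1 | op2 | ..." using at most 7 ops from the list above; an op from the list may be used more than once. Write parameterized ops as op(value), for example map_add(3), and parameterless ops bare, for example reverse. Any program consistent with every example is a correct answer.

map_add(-5) | map_mul(5) | map_mul(-7) | map_mul(-6) | map_mul(-7) | map_add(5)

Check, running the answer program on each example:
  [8, 34, -17, 21, 19] -> [3, 29, -22, 16, 14] -> [15, 145, -110, 80, 70] -> [-105, -1015, 770, -560, -490] -> [630, 6090, -4620, 3360, 2940] -> [-4410, -42630, 32340, -23520, -20580] -> [-4405, -42625, 32345, -23515, -20575]
  [-33, 50, 2, 27, 38, 7, 36, -23, 35, 10] -> [-38, 45, -3, 22, 33, 2, 31, -28, 30, 5] -> [-190, 225, -15, 110, 165, 10, 155, -140, 150, 25] -> [1330, -1575, 105, -770, -1155, -70, -1085, 980, -1050, -175] -> [-7980, 9450, -630, 4620, 6930, 420, 6510, -5880, 6300, 1050] -> [55860, -66150, 4410, -32340, -48510, -2940, -45570, 41160, -44100, -7350] -> [55865, -66145, 4415, -32335, -48505, -2935, -45565, 41165, -44095, -7345]
  [41, 21, -26, 45, -36, -39] -> [36, 16, -31, 40, -41, -44] -> [180, 80, -155, 200, -205, -220] -> [-1260, -560, 1085, -1400, 1435, 1540] -> [7560, 3360, -6510, 8400, -8610, -9240] -> [-52920, -23520, 45570, -58800, 60270, 64680] -> [-52915, -23515, 45575, -58795, 60275, 64685]
  [1, 33, -36, -7, -3, -26, 3] -> [-4, 28, -41, -12, -8, -31, -2] -> [-20, 140, -205, -60, -40, -155, -10] -> [140, -980, 1435, 420, 280, 1085, 70] -> [-840, 5880, -8610, -2520, -1680, -6510, -420] -> [5880, -41160, 60270, 17640, 11760, 45570, 2940] -> [5885, -41155, 60275, 17645, 11765, 45575, 2945]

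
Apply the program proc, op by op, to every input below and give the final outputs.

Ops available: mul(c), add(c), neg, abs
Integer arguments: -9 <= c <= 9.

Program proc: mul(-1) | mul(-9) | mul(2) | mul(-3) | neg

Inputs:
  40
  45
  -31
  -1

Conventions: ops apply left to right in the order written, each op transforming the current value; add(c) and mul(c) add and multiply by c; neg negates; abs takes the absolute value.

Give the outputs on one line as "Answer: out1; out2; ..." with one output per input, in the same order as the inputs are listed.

2160; 2430; -1674; -54

Execution, op by op:
  40 -> -40 -> 360 -> 720 -> -2160 -> 2160
  45 -> -45 -> 405 -> 810 -> -2430 -> 2430
  -31 -> 31 -> -279 -> -558 -> 1674 -> -1674
  -1 -> 1 -> -9 -> -18 -> 54 -> -54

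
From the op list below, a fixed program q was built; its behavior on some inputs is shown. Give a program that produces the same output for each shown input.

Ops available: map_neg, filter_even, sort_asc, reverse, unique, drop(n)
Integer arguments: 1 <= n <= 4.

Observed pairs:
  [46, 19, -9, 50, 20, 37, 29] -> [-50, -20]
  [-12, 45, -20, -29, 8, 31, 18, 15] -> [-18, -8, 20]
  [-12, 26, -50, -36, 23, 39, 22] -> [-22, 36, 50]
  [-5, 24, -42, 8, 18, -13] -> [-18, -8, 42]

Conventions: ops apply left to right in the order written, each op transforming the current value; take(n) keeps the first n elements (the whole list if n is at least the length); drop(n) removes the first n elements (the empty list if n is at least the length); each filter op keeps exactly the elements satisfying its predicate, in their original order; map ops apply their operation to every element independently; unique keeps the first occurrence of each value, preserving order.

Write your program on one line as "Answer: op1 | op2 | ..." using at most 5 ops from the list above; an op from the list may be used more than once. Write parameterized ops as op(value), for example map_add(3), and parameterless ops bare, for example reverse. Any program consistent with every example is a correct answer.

map_neg | drop(2) | sort_asc | filter_even

Check, running the answer program on each example:
  [46, 19, -9, 50, 20, 37, 29] -> [-46, -19, 9, -50, -20, -37, -29] -> [9, -50, -20, -37, -29] -> [-50, -37, -29, -20, 9] -> [-50, -20]
  [-12, 45, -20, -29, 8, 31, 18, 15] -> [12, -45, 20, 29, -8, -31, -18, -15] -> [20, 29, -8, -31, -18, -15] -> [-31, -18, -15, -8, 20, 29] -> [-18, -8, 20]
  [-12, 26, -50, -36, 23, 39, 22] -> [12, -26, 50, 36, -23, -39, -22] -> [50, 36, -23, -39, -22] -> [-39, -23, -22, 36, 50] -> [-22, 36, 50]
  [-5, 24, -42, 8, 18, -13] -> [5, -24, 42, -8, -18, 13] -> [42, -8, -18, 13] -> [-18, -8, 13, 42] -> [-18, -8, 42]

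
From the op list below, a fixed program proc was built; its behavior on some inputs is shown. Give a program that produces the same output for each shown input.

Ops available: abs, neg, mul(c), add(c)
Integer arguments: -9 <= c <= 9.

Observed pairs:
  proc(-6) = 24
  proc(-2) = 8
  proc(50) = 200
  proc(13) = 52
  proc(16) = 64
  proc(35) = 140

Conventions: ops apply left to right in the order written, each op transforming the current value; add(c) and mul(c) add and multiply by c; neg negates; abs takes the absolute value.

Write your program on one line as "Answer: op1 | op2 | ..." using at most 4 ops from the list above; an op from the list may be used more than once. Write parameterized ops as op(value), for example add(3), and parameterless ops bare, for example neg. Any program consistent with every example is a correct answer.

neg | abs | mul(-1) | mul(-4)

Check, running the answer program on each example:
  -6 -> 6 -> 6 -> -6 -> 24
  -2 -> 2 -> 2 -> -2 -> 8
  50 -> -50 -> 50 -> -50 -> 200
  13 -> -13 -> 13 -> -13 -> 52
  16 -> -16 -> 16 -> -16 -> 64
  35 -> -35 -> 35 -> -35 -> 140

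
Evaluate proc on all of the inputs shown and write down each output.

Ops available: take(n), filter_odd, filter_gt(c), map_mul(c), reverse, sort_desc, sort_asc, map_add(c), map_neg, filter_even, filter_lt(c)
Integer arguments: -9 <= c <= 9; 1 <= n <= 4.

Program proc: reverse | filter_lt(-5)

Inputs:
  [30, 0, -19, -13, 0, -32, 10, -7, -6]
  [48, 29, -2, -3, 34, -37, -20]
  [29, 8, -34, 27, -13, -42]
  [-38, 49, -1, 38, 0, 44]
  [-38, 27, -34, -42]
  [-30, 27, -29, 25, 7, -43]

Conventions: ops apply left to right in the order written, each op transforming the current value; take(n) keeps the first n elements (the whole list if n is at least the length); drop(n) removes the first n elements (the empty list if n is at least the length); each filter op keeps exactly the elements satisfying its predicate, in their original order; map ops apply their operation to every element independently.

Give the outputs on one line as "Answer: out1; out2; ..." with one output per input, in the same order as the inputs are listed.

[-6, -7, -32, -13, -19]; [-20, -37]; [-42, -13, -34]; [-38]; [-42, -34, -38]; [-43, -29, -30]

Execution, op by op:
  [30, 0, -19, -13, 0, -32, 10, -7, -6] -> [-6, -7, 10, -32, 0, -13, -19, 0, 30] -> [-6, -7, -32, -13, -19]
  [48, 29, -2, -3, 34, -37, -20] -> [-20, -37, 34, -3, -2, 29, 48] -> [-20, -37]
  [29, 8, -34, 27, -13, -42] -> [-42, -13, 27, -34, 8, 29] -> [-42, -13, -34]
  [-38, 49, -1, 38, 0, 44] -> [44, 0, 38, -1, 49, -38] -> [-38]
  [-38, 27, -34, -42] -> [-42, -34, 27, -38] -> [-42, -34, -38]
  [-30, 27, -29, 25, 7, -43] -> [-43, 7, 25, -29, 27, -30] -> [-43, -29, -30]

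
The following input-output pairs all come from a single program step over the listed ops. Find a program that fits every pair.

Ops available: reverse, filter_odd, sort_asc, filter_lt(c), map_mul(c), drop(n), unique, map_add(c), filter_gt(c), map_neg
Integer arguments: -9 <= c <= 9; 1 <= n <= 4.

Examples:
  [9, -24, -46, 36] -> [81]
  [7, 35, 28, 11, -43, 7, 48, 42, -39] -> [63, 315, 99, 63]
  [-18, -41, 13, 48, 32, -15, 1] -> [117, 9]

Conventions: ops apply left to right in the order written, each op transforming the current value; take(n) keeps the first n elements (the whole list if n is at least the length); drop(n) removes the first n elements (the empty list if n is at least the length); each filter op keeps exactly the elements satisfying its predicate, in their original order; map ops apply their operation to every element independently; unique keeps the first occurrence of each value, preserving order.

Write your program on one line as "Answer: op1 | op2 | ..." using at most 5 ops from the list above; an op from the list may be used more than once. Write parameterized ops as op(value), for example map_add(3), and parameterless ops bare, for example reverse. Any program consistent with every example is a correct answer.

map_mul(-9) | map_neg | filter_gt(-3) | filter_odd

Check, running the answer program on each example:
  [9, -24, -46, 36] -> [-81, 216, 414, -324] -> [81, -216, -414, 324] -> [81, 324] -> [81]
  [7, 35, 28, 11, -43, 7, 48, 42, -39] -> [-63, -315, -252, -99, 387, -63, -432, -378, 351] -> [63, 315, 252, 99, -387, 63, 432, 378, -351] -> [63, 315, 252, 99, 63, 432, 378] -> [63, 315, 99, 63]
  [-18, -41, 13, 48, 32, -15, 1] -> [162, 369, -117, -432, -288, 135, -9] -> [-162, -369, 117, 432, 288, -135, 9] -> [117, 432, 288, 9] -> [117, 9]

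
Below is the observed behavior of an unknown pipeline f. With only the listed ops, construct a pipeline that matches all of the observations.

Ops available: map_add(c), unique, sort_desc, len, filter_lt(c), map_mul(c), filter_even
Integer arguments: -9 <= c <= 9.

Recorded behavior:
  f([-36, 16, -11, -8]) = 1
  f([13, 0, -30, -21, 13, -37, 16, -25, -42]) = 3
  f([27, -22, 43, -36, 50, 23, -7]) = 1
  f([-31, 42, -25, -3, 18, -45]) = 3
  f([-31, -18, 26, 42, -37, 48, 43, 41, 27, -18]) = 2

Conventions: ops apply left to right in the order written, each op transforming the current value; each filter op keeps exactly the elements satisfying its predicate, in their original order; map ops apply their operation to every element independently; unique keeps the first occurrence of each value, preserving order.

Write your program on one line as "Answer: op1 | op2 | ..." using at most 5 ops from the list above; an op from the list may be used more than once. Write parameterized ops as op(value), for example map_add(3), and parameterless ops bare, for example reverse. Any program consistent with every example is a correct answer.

map_add(7) | filter_even | filter_lt(7) | filter_lt(2) | len

Check, running the answer program on each example:
  [-36, 16, -11, -8] -> [-29, 23, -4, -1] -> [-4] -> [-4] -> [-4] -> 1
  [13, 0, -30, -21, 13, -37, 16, -25, -42] -> [20, 7, -23, -14, 20, -30, 23, -18, -35] -> [20, -14, 20, -30, -18] -> [-14, -30, -18] -> [-14, -30, -18] -> 3
  [27, -22, 43, -36, 50, 23, -7] -> [34, -15, 50, -29, 57, 30, 0] -> [34, 50, 30, 0] -> [0] -> [0] -> 1
  [-31, 42, -25, -3, 18, -45] -> [-24, 49, -18, 4, 25, -38] -> [-24, -18, 4, -38] -> [-24, -18, 4, -38] -> [-24, -18, -38] -> 3
  [-31, -18, 26, 42, -37, 48, 43, 41, 27, -18] -> [-24, -11, 33, 49, -30, 55, 50, 48, 34, -11] -> [-24, -30, 50, 48, 34] -> [-24, -30] -> [-24, -30] -> 2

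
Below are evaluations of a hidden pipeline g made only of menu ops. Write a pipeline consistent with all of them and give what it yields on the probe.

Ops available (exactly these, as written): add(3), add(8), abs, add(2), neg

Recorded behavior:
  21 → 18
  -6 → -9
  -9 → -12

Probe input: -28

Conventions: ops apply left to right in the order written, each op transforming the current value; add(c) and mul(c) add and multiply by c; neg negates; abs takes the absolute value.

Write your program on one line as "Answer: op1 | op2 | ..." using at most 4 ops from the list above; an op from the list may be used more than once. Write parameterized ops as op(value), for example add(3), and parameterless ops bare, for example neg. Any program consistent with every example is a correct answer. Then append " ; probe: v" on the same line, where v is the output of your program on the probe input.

neg | add(3) | neg ; probe: -31

Check, running the answer program on each example:
  21 -> -21 -> -18 -> 18
  -6 -> 6 -> 9 -> -9
  -9 -> 9 -> 12 -> -12
  probe: -28 -> 28 -> 31 -> -31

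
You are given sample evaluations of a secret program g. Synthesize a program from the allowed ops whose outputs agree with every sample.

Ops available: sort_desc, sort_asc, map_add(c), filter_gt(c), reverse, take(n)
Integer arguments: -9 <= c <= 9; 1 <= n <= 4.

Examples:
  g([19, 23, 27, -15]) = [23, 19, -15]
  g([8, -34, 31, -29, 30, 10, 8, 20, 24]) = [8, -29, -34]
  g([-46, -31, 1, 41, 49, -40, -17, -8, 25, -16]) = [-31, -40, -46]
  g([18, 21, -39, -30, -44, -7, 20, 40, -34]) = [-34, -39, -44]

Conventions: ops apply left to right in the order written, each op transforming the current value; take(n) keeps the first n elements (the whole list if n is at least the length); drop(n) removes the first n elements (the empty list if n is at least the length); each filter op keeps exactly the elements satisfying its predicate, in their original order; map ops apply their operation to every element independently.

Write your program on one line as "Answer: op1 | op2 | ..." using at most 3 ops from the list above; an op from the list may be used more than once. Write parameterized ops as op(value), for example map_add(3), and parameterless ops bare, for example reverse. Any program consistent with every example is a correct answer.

sort_asc | take(3) | reverse

Check, running the answer program on each example:
  [19, 23, 27, -15] -> [-15, 19, 23, 27] -> [-15, 19, 23] -> [23, 19, -15]
  [8, -34, 31, -29, 30, 10, 8, 20, 24] -> [-34, -29, 8, 8, 10, 20, 24, 30, 31] -> [-34, -29, 8] -> [8, -29, -34]
  [-46, -31, 1, 41, 49, -40, -17, -8, 25, -16] -> [-46, -40, -31, -17, -16, -8, 1, 25, 41, 49] -> [-46, -40, -31] -> [-31, -40, -46]
  [18, 21, -39, -30, -44, -7, 20, 40, -34] -> [-44, -39, -34, -30, -7, 18, 20, 21, 40] -> [-44, -39, -34] -> [-34, -39, -44]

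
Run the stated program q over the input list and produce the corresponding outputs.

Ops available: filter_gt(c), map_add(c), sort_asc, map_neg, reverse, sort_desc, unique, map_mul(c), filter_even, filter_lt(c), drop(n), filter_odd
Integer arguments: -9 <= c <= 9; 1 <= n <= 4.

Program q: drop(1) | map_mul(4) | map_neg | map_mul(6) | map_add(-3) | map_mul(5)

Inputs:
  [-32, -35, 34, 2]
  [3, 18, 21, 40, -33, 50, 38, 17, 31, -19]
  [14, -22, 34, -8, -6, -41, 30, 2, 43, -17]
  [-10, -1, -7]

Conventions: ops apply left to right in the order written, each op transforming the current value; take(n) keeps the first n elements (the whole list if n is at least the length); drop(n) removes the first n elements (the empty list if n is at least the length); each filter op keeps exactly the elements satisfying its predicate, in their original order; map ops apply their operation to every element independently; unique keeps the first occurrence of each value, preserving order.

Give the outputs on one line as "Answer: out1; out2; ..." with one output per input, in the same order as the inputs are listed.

[4185, -4095, -255]; [-2175, -2535, -4815, 3945, -6015, -4575, -2055, -3735, 2265]; [2625, -4095, 945, 705, 4905, -3615, -255, -5175, 2025]; [105, 825]

Execution, op by op:
  [-32, -35, 34, 2] -> [-35, 34, 2] -> [-140, 136, 8] -> [140, -136, -8] -> [840, -816, -48] -> [837, -819, -51] -> [4185, -4095, -255]
  [3, 18, 21, 40, -33, 50, 38, 17, 31, -19] -> [18, 21, 40, -33, 50, 38, 17, 31, -19] -> [72, 84, 160, -132, 200, 152, 68, 124, -76] -> [-72, -84, -160, 132, -200, -152, -68, -124, 76] -> [-432, -504, -960, 792, -1200, -912, -408, -744, 456] -> [-435, -507, -963, 789, -1203, -915, -411, -747, 453] -> [-2175, -2535, -4815, 3945, -6015, -4575, -2055, -3735, 2265]
  [14, -22, 34, -8, -6, -41, 30, 2, 43, -17] -> [-22, 34, -8, -6, -41, 30, 2, 43, -17] -> [-88, 136, -32, -24, -164, 120, 8, 172, -68] -> [88, -136, 32, 24, 164, -120, -8, -172, 68] -> [528, -816, 192, 144, 984, -720, -48, -1032, 408] -> [525, -819, 189, 141, 981, -723, -51, -1035, 405] -> [2625, -4095, 945, 705, 4905, -3615, -255, -5175, 2025]
  [-10, -1, -7] -> [-1, -7] -> [-4, -28] -> [4, 28] -> [24, 168] -> [21, 165] -> [105, 825]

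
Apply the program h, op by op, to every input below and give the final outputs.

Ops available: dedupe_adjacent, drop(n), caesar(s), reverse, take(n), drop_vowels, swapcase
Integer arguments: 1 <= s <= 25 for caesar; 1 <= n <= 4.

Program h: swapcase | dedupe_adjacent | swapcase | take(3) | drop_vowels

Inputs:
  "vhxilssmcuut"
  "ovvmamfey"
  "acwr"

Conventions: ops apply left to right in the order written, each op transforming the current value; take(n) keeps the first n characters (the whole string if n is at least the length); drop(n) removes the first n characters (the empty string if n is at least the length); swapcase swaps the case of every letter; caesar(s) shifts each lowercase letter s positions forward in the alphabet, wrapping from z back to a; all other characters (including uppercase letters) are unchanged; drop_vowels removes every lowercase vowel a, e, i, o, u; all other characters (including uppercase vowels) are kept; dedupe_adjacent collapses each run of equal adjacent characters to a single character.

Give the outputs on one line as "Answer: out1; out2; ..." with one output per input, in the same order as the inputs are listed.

Execution, op by op:
  "vhxilssmcuut" -> "VHXILSSMCUUT" -> "VHXILSMCUT" -> "vhxilsmcut" -> "vhx" -> "vhx"
  "ovvmamfey" -> "OVVMAMFEY" -> "OVMAMFEY" -> "ovmamfey" -> "ovm" -> "vm"
  "acwr" -> "ACWR" -> "ACWR" -> "acwr" -> "acw" -> "cw"

"vhx"; "vm"; "cw"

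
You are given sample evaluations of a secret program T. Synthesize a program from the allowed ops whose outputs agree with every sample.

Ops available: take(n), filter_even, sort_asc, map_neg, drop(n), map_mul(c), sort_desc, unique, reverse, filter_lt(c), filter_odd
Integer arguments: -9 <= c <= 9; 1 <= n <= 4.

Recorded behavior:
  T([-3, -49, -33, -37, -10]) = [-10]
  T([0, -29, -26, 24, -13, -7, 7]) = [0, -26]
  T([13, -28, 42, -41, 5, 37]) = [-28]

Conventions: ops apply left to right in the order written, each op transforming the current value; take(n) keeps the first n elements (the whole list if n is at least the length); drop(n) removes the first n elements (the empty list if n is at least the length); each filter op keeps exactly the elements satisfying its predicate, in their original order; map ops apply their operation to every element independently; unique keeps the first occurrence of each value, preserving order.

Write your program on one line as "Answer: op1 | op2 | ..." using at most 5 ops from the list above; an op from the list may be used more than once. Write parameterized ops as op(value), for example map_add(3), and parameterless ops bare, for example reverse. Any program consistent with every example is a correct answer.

sort_asc | reverse | drop(1) | filter_even

Check, running the answer program on each example:
  [-3, -49, -33, -37, -10] -> [-49, -37, -33, -10, -3] -> [-3, -10, -33, -37, -49] -> [-10, -33, -37, -49] -> [-10]
  [0, -29, -26, 24, -13, -7, 7] -> [-29, -26, -13, -7, 0, 7, 24] -> [24, 7, 0, -7, -13, -26, -29] -> [7, 0, -7, -13, -26, -29] -> [0, -26]
  [13, -28, 42, -41, 5, 37] -> [-41, -28, 5, 13, 37, 42] -> [42, 37, 13, 5, -28, -41] -> [37, 13, 5, -28, -41] -> [-28]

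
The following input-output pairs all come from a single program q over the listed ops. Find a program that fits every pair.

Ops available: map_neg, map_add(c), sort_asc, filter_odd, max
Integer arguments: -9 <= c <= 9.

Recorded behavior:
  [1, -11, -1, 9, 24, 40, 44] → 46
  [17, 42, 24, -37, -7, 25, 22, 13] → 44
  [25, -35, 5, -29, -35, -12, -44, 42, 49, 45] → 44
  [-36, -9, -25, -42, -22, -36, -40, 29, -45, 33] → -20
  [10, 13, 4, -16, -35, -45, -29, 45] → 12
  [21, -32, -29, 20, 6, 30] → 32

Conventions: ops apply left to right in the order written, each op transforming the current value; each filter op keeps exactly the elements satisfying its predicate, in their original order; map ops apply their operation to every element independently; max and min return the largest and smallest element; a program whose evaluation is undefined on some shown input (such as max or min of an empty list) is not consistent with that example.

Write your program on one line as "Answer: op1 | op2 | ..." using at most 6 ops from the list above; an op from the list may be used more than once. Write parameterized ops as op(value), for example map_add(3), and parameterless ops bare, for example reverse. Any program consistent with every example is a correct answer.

map_add(-7) | sort_asc | filter_odd | map_add(9) | max

Check, running the answer program on each example:
  [1, -11, -1, 9, 24, 40, 44] -> [-6, -18, -8, 2, 17, 33, 37] -> [-18, -8, -6, 2, 17, 33, 37] -> [17, 33, 37] -> [26, 42, 46] -> 46
  [17, 42, 24, -37, -7, 25, 22, 13] -> [10, 35, 17, -44, -14, 18, 15, 6] -> [-44, -14, 6, 10, 15, 17, 18, 35] -> [15, 17, 35] -> [24, 26, 44] -> 44
  [25, -35, 5, -29, -35, -12, -44, 42, 49, 45] -> [18, -42, -2, -36, -42, -19, -51, 35, 42, 38] -> [-51, -42, -42, -36, -19, -2, 18, 35, 38, 42] -> [-51, -19, 35] -> [-42, -10, 44] -> 44
  [-36, -9, -25, -42, -22, -36, -40, 29, -45, 33] -> [-43, -16, -32, -49, -29, -43, -47, 22, -52, 26] -> [-52, -49, -47, -43, -43, -32, -29, -16, 22, 26] -> [-49, -47, -43, -43, -29] -> [-40, -38, -34, -34, -20] -> -20
  [10, 13, 4, -16, -35, -45, -29, 45] -> [3, 6, -3, -23, -42, -52, -36, 38] -> [-52, -42, -36, -23, -3, 3, 6, 38] -> [-23, -3, 3] -> [-14, 6, 12] -> 12
  [21, -32, -29, 20, 6, 30] -> [14, -39, -36, 13, -1, 23] -> [-39, -36, -1, 13, 14, 23] -> [-39, -1, 13, 23] -> [-30, 8, 22, 32] -> 32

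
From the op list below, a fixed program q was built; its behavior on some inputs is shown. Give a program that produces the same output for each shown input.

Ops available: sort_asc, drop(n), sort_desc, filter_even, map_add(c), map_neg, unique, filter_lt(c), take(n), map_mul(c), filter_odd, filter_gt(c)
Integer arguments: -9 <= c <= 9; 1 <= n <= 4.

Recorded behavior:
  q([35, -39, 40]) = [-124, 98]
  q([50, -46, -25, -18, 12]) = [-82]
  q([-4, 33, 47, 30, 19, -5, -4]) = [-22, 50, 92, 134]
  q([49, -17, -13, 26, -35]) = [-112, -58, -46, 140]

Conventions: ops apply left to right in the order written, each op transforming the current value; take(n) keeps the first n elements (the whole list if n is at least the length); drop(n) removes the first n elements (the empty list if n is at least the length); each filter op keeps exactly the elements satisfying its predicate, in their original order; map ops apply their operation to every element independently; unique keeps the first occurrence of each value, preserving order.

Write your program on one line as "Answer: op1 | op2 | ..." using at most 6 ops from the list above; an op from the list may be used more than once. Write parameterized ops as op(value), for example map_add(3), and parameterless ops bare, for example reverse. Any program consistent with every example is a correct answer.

filter_odd | map_mul(-3) | map_add(7) | map_neg | sort_desc | sort_asc

Check, running the answer program on each example:
  [35, -39, 40] -> [35, -39] -> [-105, 117] -> [-98, 124] -> [98, -124] -> [98, -124] -> [-124, 98]
  [50, -46, -25, -18, 12] -> [-25] -> [75] -> [82] -> [-82] -> [-82] -> [-82]
  [-4, 33, 47, 30, 19, -5, -4] -> [33, 47, 19, -5] -> [-99, -141, -57, 15] -> [-92, -134, -50, 22] -> [92, 134, 50, -22] -> [134, 92, 50, -22] -> [-22, 50, 92, 134]
  [49, -17, -13, 26, -35] -> [49, -17, -13, -35] -> [-147, 51, 39, 105] -> [-140, 58, 46, 112] -> [140, -58, -46, -112] -> [140, -46, -58, -112] -> [-112, -58, -46, 140]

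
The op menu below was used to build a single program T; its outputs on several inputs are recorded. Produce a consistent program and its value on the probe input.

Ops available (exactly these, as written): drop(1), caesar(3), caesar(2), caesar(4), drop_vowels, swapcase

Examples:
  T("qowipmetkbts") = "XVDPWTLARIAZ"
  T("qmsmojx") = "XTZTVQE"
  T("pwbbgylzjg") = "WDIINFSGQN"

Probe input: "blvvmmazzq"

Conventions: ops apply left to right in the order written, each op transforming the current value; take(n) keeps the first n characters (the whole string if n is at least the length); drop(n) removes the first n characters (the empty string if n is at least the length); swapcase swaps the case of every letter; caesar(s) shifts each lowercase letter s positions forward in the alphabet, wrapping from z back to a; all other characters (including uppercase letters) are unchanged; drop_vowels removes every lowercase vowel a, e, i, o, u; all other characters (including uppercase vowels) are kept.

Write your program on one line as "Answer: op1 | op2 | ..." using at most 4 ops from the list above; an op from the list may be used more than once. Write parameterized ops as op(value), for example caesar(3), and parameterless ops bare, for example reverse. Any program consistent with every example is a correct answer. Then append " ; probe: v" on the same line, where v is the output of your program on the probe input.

caesar(4) | caesar(3) | swapcase ; probe: "ISCCTTHGGX"

Check, running the answer program on each example:
  "qowipmetkbts" -> "usamtqixofxw" -> "xvdpwtlariaz" -> "XVDPWTLARIAZ"
  "qmsmojx" -> "uqwqsnb" -> "xtztvqe" -> "XTZTVQE"
  "pwbbgylzjg" -> "taffkcpdnk" -> "wdiinfsgqn" -> "WDIINFSGQN"
  probe: "blvvmmazzq" -> "fpzzqqeddu" -> "iscctthggx" -> "ISCCTTHGGX"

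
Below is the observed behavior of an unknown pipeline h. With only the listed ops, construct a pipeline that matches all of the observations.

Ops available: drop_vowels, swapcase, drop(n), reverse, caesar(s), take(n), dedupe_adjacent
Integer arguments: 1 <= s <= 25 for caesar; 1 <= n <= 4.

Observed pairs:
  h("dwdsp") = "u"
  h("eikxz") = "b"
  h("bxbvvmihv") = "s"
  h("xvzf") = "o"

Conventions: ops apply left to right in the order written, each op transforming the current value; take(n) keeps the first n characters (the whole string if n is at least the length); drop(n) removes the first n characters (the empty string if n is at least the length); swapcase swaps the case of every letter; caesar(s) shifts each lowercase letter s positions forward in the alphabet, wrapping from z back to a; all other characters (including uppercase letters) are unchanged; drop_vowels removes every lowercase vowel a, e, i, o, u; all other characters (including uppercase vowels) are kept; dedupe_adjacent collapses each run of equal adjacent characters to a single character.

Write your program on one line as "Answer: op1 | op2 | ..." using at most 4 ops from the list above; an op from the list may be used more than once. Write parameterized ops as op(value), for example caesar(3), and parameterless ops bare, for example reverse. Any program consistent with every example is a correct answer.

dedupe_adjacent | drop_vowels | take(1) | caesar(17)

Check, running the answer program on each example:
  "dwdsp" -> "dwdsp" -> "dwdsp" -> "d" -> "u"
  "eikxz" -> "eikxz" -> "kxz" -> "k" -> "b"
  "bxbvvmihv" -> "bxbvmihv" -> "bxbvmhv" -> "b" -> "s"
  "xvzf" -> "xvzf" -> "xvzf" -> "x" -> "o"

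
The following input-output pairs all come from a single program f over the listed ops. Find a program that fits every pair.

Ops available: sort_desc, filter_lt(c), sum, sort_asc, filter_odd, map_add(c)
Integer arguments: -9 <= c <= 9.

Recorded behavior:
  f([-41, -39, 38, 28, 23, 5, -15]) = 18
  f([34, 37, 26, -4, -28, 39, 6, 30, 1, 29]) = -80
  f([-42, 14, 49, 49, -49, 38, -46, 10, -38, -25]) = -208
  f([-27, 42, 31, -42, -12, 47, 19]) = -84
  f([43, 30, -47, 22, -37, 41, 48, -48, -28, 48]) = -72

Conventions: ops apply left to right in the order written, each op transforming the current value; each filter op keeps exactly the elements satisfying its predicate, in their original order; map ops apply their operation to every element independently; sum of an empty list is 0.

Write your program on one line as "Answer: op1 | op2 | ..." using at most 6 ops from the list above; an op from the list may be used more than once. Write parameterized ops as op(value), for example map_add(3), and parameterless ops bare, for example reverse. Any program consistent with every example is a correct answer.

map_add(-9) | filter_odd | map_add(-6) | map_add(-9) | sort_desc | sum

Check, running the answer program on each example:
  [-41, -39, 38, 28, 23, 5, -15] -> [-50, -48, 29, 19, 14, -4, -24] -> [29, 19] -> [23, 13] -> [14, 4] -> [14, 4] -> 18
  [34, 37, 26, -4, -28, 39, 6, 30, 1, 29] -> [25, 28, 17, -13, -37, 30, -3, 21, -8, 20] -> [25, 17, -13, -37, -3, 21] -> [19, 11, -19, -43, -9, 15] -> [10, 2, -28, -52, -18, 6] -> [10, 6, 2, -18, -28, -52] -> -80
  [-42, 14, 49, 49, -49, 38, -46, 10, -38, -25] -> [-51, 5, 40, 40, -58, 29, -55, 1, -47, -34] -> [-51, 5, 29, -55, 1, -47] -> [-57, -1, 23, -61, -5, -53] -> [-66, -10, 14, -70, -14, -62] -> [14, -10, -14, -62, -66, -70] -> -208
  [-27, 42, 31, -42, -12, 47, 19] -> [-36, 33, 22, -51, -21, 38, 10] -> [33, -51, -21] -> [27, -57, -27] -> [18, -66, -36] -> [18, -36, -66] -> -84
  [43, 30, -47, 22, -37, 41, 48, -48, -28, 48] -> [34, 21, -56, 13, -46, 32, 39, -57, -37, 39] -> [21, 13, 39, -57, -37, 39] -> [15, 7, 33, -63, -43, 33] -> [6, -2, 24, -72, -52, 24] -> [24, 24, 6, -2, -52, -72] -> -72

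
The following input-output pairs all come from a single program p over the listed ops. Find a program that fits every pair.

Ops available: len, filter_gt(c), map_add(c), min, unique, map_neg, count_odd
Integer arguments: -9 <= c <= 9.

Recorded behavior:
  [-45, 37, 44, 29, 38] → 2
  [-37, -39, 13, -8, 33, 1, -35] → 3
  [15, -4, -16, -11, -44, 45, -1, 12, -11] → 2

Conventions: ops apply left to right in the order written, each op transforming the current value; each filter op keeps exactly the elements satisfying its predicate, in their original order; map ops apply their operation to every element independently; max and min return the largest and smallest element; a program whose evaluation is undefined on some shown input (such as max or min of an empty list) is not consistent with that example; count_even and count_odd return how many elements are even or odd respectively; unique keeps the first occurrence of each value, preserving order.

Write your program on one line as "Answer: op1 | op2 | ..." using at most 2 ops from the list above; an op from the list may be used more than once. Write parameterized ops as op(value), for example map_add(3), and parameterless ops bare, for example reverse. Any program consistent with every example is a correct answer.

filter_gt(-1) | count_odd

Check, running the answer program on each example:
  [-45, 37, 44, 29, 38] -> [37, 44, 29, 38] -> 2
  [-37, -39, 13, -8, 33, 1, -35] -> [13, 33, 1] -> 3
  [15, -4, -16, -11, -44, 45, -1, 12, -11] -> [15, 45, 12] -> 2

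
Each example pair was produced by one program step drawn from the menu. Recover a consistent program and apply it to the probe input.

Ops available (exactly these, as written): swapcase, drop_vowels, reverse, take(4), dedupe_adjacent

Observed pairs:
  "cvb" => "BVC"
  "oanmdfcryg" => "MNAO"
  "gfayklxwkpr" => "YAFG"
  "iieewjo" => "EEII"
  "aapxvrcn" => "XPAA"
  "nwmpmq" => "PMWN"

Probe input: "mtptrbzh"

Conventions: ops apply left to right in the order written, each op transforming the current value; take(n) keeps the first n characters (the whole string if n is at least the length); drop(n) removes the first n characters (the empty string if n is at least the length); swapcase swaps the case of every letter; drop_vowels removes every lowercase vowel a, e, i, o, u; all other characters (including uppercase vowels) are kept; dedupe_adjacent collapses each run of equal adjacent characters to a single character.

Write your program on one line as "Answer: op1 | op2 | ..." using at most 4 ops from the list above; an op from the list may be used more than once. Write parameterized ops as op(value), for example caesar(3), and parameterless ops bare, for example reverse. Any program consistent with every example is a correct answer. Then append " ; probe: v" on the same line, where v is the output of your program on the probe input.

swapcase | take(4) | reverse ; probe: "TPTM"

Check, running the answer program on each example:
  "cvb" -> "CVB" -> "CVB" -> "BVC"
  "oanmdfcryg" -> "OANMDFCRYG" -> "OANM" -> "MNAO"
  "gfayklxwkpr" -> "GFAYKLXWKPR" -> "GFAY" -> "YAFG"
  "iieewjo" -> "IIEEWJO" -> "IIEE" -> "EEII"
  "aapxvrcn" -> "AAPXVRCN" -> "AAPX" -> "XPAA"
  "nwmpmq" -> "NWMPMQ" -> "NWMP" -> "PMWN"
  probe: "mtptrbzh" -> "MTPTRBZH" -> "MTPT" -> "TPTM"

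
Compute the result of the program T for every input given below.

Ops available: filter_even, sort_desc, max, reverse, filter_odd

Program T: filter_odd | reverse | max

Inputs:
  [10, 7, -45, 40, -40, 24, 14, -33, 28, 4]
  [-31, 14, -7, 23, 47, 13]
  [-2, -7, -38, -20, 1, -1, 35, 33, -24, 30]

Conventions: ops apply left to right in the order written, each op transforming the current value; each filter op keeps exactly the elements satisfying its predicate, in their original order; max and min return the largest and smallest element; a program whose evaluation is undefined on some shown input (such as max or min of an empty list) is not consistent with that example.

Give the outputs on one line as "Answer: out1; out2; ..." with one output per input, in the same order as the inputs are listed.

Execution, op by op:
  [10, 7, -45, 40, -40, 24, 14, -33, 28, 4] -> [7, -45, -33] -> [-33, -45, 7] -> 7
  [-31, 14, -7, 23, 47, 13] -> [-31, -7, 23, 47, 13] -> [13, 47, 23, -7, -31] -> 47
  [-2, -7, -38, -20, 1, -1, 35, 33, -24, 30] -> [-7, 1, -1, 35, 33] -> [33, 35, -1, 1, -7] -> 35

7; 47; 35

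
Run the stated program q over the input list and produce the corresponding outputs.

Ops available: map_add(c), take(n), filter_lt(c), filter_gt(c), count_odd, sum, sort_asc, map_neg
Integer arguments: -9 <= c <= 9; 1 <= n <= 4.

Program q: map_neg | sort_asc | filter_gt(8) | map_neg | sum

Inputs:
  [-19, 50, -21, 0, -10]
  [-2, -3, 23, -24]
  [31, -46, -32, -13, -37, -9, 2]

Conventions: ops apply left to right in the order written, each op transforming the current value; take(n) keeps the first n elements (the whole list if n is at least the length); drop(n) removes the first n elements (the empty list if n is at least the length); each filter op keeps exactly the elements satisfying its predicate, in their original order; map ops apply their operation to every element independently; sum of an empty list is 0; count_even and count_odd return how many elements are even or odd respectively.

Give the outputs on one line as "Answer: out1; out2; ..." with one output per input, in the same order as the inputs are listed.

Execution, op by op:
  [-19, 50, -21, 0, -10] -> [19, -50, 21, 0, 10] -> [-50, 0, 10, 19, 21] -> [10, 19, 21] -> [-10, -19, -21] -> -50
  [-2, -3, 23, -24] -> [2, 3, -23, 24] -> [-23, 2, 3, 24] -> [24] -> [-24] -> -24
  [31, -46, -32, -13, -37, -9, 2] -> [-31, 46, 32, 13, 37, 9, -2] -> [-31, -2, 9, 13, 32, 37, 46] -> [9, 13, 32, 37, 46] -> [-9, -13, -32, -37, -46] -> -137

-50; -24; -137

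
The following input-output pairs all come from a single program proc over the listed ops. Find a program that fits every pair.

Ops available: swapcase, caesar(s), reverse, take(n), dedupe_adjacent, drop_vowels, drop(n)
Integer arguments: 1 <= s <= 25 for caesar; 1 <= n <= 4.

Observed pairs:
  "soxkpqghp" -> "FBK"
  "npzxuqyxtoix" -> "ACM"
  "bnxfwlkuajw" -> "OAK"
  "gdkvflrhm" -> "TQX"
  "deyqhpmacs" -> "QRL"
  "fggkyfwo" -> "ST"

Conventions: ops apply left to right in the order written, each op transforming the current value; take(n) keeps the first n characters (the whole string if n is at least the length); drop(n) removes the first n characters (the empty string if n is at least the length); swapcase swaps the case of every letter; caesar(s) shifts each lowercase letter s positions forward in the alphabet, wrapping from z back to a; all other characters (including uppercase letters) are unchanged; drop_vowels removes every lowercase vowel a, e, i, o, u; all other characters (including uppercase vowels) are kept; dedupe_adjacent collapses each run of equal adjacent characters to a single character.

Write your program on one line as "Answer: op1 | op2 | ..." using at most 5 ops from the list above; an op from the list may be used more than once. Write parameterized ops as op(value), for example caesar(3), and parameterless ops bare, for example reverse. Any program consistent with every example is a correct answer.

take(3) | caesar(9) | caesar(4) | dedupe_adjacent | swapcase

Check, running the answer program on each example:
  "soxkpqghp" -> "sox" -> "bxg" -> "fbk" -> "fbk" -> "FBK"
  "npzxuqyxtoix" -> "npz" -> "wyi" -> "acm" -> "acm" -> "ACM"
  "bnxfwlkuajw" -> "bnx" -> "kwg" -> "oak" -> "oak" -> "OAK"
  "gdkvflrhm" -> "gdk" -> "pmt" -> "tqx" -> "tqx" -> "TQX"
  "deyqhpmacs" -> "dey" -> "mnh" -> "qrl" -> "qrl" -> "QRL"
  "fggkyfwo" -> "fgg" -> "opp" -> "stt" -> "st" -> "ST"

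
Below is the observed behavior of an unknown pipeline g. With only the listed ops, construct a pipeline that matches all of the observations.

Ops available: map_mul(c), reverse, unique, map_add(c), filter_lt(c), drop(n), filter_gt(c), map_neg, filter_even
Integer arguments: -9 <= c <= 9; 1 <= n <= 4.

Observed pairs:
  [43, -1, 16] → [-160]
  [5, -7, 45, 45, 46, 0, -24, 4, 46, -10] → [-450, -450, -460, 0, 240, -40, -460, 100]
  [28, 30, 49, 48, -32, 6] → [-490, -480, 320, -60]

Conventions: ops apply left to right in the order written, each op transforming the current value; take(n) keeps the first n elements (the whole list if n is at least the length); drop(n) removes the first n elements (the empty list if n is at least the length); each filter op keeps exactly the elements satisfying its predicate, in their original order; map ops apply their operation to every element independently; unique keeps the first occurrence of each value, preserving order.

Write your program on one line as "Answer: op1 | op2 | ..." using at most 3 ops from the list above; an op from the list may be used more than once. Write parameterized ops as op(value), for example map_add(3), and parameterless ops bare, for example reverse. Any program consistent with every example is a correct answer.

drop(2) | map_mul(-5) | map_mul(2)

Check, running the answer program on each example:
  [43, -1, 16] -> [16] -> [-80] -> [-160]
  [5, -7, 45, 45, 46, 0, -24, 4, 46, -10] -> [45, 45, 46, 0, -24, 4, 46, -10] -> [-225, -225, -230, 0, 120, -20, -230, 50] -> [-450, -450, -460, 0, 240, -40, -460, 100]
  [28, 30, 49, 48, -32, 6] -> [49, 48, -32, 6] -> [-245, -240, 160, -30] -> [-490, -480, 320, -60]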